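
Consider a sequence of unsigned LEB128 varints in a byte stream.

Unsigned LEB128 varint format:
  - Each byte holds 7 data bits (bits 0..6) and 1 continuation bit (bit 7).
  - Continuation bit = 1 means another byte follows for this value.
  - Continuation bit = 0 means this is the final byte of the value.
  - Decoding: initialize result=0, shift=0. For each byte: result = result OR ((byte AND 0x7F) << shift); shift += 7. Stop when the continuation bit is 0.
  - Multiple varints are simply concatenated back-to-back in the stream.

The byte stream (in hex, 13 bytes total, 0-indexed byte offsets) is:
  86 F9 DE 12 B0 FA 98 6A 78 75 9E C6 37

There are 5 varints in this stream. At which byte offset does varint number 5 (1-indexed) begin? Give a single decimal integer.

Answer: 10

Derivation:
  byte[0]=0x86 cont=1 payload=0x06=6: acc |= 6<<0 -> acc=6 shift=7
  byte[1]=0xF9 cont=1 payload=0x79=121: acc |= 121<<7 -> acc=15494 shift=14
  byte[2]=0xDE cont=1 payload=0x5E=94: acc |= 94<<14 -> acc=1555590 shift=21
  byte[3]=0x12 cont=0 payload=0x12=18: acc |= 18<<21 -> acc=39304326 shift=28 [end]
Varint 1: bytes[0:4] = 86 F9 DE 12 -> value 39304326 (4 byte(s))
  byte[4]=0xB0 cont=1 payload=0x30=48: acc |= 48<<0 -> acc=48 shift=7
  byte[5]=0xFA cont=1 payload=0x7A=122: acc |= 122<<7 -> acc=15664 shift=14
  byte[6]=0x98 cont=1 payload=0x18=24: acc |= 24<<14 -> acc=408880 shift=21
  byte[7]=0x6A cont=0 payload=0x6A=106: acc |= 106<<21 -> acc=222706992 shift=28 [end]
Varint 2: bytes[4:8] = B0 FA 98 6A -> value 222706992 (4 byte(s))
  byte[8]=0x78 cont=0 payload=0x78=120: acc |= 120<<0 -> acc=120 shift=7 [end]
Varint 3: bytes[8:9] = 78 -> value 120 (1 byte(s))
  byte[9]=0x75 cont=0 payload=0x75=117: acc |= 117<<0 -> acc=117 shift=7 [end]
Varint 4: bytes[9:10] = 75 -> value 117 (1 byte(s))
  byte[10]=0x9E cont=1 payload=0x1E=30: acc |= 30<<0 -> acc=30 shift=7
  byte[11]=0xC6 cont=1 payload=0x46=70: acc |= 70<<7 -> acc=8990 shift=14
  byte[12]=0x37 cont=0 payload=0x37=55: acc |= 55<<14 -> acc=910110 shift=21 [end]
Varint 5: bytes[10:13] = 9E C6 37 -> value 910110 (3 byte(s))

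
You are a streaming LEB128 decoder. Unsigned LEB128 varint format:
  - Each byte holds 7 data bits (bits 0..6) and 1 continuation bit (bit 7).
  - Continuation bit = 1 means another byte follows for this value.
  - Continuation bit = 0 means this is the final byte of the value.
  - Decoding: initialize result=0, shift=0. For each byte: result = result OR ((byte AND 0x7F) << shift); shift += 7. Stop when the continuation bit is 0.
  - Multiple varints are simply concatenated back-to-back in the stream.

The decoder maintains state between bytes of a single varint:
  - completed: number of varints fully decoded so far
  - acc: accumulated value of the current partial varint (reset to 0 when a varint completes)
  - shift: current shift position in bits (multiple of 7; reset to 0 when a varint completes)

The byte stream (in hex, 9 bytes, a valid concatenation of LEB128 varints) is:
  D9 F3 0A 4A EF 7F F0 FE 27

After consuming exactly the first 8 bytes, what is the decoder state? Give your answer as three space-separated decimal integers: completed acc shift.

Answer: 3 16240 14

Derivation:
byte[0]=0xD9 cont=1 payload=0x59: acc |= 89<<0 -> completed=0 acc=89 shift=7
byte[1]=0xF3 cont=1 payload=0x73: acc |= 115<<7 -> completed=0 acc=14809 shift=14
byte[2]=0x0A cont=0 payload=0x0A: varint #1 complete (value=178649); reset -> completed=1 acc=0 shift=0
byte[3]=0x4A cont=0 payload=0x4A: varint #2 complete (value=74); reset -> completed=2 acc=0 shift=0
byte[4]=0xEF cont=1 payload=0x6F: acc |= 111<<0 -> completed=2 acc=111 shift=7
byte[5]=0x7F cont=0 payload=0x7F: varint #3 complete (value=16367); reset -> completed=3 acc=0 shift=0
byte[6]=0xF0 cont=1 payload=0x70: acc |= 112<<0 -> completed=3 acc=112 shift=7
byte[7]=0xFE cont=1 payload=0x7E: acc |= 126<<7 -> completed=3 acc=16240 shift=14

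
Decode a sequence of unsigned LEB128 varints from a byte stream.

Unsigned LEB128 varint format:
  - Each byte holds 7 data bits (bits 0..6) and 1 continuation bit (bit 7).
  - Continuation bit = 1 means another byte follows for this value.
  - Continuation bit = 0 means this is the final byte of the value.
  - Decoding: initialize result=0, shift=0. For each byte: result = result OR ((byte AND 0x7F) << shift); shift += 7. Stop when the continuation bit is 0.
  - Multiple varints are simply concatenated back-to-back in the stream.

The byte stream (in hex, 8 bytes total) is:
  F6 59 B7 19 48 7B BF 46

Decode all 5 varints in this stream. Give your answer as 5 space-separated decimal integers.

Answer: 11510 3255 72 123 9023

Derivation:
  byte[0]=0xF6 cont=1 payload=0x76=118: acc |= 118<<0 -> acc=118 shift=7
  byte[1]=0x59 cont=0 payload=0x59=89: acc |= 89<<7 -> acc=11510 shift=14 [end]
Varint 1: bytes[0:2] = F6 59 -> value 11510 (2 byte(s))
  byte[2]=0xB7 cont=1 payload=0x37=55: acc |= 55<<0 -> acc=55 shift=7
  byte[3]=0x19 cont=0 payload=0x19=25: acc |= 25<<7 -> acc=3255 shift=14 [end]
Varint 2: bytes[2:4] = B7 19 -> value 3255 (2 byte(s))
  byte[4]=0x48 cont=0 payload=0x48=72: acc |= 72<<0 -> acc=72 shift=7 [end]
Varint 3: bytes[4:5] = 48 -> value 72 (1 byte(s))
  byte[5]=0x7B cont=0 payload=0x7B=123: acc |= 123<<0 -> acc=123 shift=7 [end]
Varint 4: bytes[5:6] = 7B -> value 123 (1 byte(s))
  byte[6]=0xBF cont=1 payload=0x3F=63: acc |= 63<<0 -> acc=63 shift=7
  byte[7]=0x46 cont=0 payload=0x46=70: acc |= 70<<7 -> acc=9023 shift=14 [end]
Varint 5: bytes[6:8] = BF 46 -> value 9023 (2 byte(s))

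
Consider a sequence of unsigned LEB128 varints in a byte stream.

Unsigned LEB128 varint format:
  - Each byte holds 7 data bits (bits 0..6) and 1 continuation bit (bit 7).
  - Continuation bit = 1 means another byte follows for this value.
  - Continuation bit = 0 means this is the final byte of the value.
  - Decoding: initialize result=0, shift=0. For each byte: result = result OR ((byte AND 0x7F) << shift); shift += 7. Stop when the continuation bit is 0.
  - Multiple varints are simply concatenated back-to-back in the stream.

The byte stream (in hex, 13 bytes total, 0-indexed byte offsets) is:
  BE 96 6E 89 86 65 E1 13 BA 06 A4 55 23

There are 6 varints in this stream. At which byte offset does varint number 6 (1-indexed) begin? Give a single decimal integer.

  byte[0]=0xBE cont=1 payload=0x3E=62: acc |= 62<<0 -> acc=62 shift=7
  byte[1]=0x96 cont=1 payload=0x16=22: acc |= 22<<7 -> acc=2878 shift=14
  byte[2]=0x6E cont=0 payload=0x6E=110: acc |= 110<<14 -> acc=1805118 shift=21 [end]
Varint 1: bytes[0:3] = BE 96 6E -> value 1805118 (3 byte(s))
  byte[3]=0x89 cont=1 payload=0x09=9: acc |= 9<<0 -> acc=9 shift=7
  byte[4]=0x86 cont=1 payload=0x06=6: acc |= 6<<7 -> acc=777 shift=14
  byte[5]=0x65 cont=0 payload=0x65=101: acc |= 101<<14 -> acc=1655561 shift=21 [end]
Varint 2: bytes[3:6] = 89 86 65 -> value 1655561 (3 byte(s))
  byte[6]=0xE1 cont=1 payload=0x61=97: acc |= 97<<0 -> acc=97 shift=7
  byte[7]=0x13 cont=0 payload=0x13=19: acc |= 19<<7 -> acc=2529 shift=14 [end]
Varint 3: bytes[6:8] = E1 13 -> value 2529 (2 byte(s))
  byte[8]=0xBA cont=1 payload=0x3A=58: acc |= 58<<0 -> acc=58 shift=7
  byte[9]=0x06 cont=0 payload=0x06=6: acc |= 6<<7 -> acc=826 shift=14 [end]
Varint 4: bytes[8:10] = BA 06 -> value 826 (2 byte(s))
  byte[10]=0xA4 cont=1 payload=0x24=36: acc |= 36<<0 -> acc=36 shift=7
  byte[11]=0x55 cont=0 payload=0x55=85: acc |= 85<<7 -> acc=10916 shift=14 [end]
Varint 5: bytes[10:12] = A4 55 -> value 10916 (2 byte(s))
  byte[12]=0x23 cont=0 payload=0x23=35: acc |= 35<<0 -> acc=35 shift=7 [end]
Varint 6: bytes[12:13] = 23 -> value 35 (1 byte(s))

Answer: 12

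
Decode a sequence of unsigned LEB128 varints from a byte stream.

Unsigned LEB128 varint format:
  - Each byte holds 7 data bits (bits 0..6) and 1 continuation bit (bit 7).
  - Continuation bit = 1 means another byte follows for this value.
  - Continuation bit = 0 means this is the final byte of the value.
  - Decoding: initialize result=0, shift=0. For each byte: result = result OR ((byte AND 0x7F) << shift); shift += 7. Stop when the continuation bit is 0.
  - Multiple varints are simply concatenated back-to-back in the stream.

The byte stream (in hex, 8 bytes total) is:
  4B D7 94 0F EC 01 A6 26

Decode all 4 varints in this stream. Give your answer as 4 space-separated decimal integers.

  byte[0]=0x4B cont=0 payload=0x4B=75: acc |= 75<<0 -> acc=75 shift=7 [end]
Varint 1: bytes[0:1] = 4B -> value 75 (1 byte(s))
  byte[1]=0xD7 cont=1 payload=0x57=87: acc |= 87<<0 -> acc=87 shift=7
  byte[2]=0x94 cont=1 payload=0x14=20: acc |= 20<<7 -> acc=2647 shift=14
  byte[3]=0x0F cont=0 payload=0x0F=15: acc |= 15<<14 -> acc=248407 shift=21 [end]
Varint 2: bytes[1:4] = D7 94 0F -> value 248407 (3 byte(s))
  byte[4]=0xEC cont=1 payload=0x6C=108: acc |= 108<<0 -> acc=108 shift=7
  byte[5]=0x01 cont=0 payload=0x01=1: acc |= 1<<7 -> acc=236 shift=14 [end]
Varint 3: bytes[4:6] = EC 01 -> value 236 (2 byte(s))
  byte[6]=0xA6 cont=1 payload=0x26=38: acc |= 38<<0 -> acc=38 shift=7
  byte[7]=0x26 cont=0 payload=0x26=38: acc |= 38<<7 -> acc=4902 shift=14 [end]
Varint 4: bytes[6:8] = A6 26 -> value 4902 (2 byte(s))

Answer: 75 248407 236 4902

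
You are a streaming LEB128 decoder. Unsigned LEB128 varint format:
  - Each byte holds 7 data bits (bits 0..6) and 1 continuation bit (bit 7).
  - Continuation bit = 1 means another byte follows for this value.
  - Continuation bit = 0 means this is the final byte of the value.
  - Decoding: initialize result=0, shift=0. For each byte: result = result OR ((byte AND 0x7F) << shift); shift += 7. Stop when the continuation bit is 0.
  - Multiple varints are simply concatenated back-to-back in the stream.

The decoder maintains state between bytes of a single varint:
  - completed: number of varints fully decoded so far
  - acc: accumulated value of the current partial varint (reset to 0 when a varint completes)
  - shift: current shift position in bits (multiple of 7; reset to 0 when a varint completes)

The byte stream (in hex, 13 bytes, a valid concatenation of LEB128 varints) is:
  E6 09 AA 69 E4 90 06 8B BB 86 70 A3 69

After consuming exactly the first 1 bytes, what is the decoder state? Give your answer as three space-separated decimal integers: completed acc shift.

byte[0]=0xE6 cont=1 payload=0x66: acc |= 102<<0 -> completed=0 acc=102 shift=7

Answer: 0 102 7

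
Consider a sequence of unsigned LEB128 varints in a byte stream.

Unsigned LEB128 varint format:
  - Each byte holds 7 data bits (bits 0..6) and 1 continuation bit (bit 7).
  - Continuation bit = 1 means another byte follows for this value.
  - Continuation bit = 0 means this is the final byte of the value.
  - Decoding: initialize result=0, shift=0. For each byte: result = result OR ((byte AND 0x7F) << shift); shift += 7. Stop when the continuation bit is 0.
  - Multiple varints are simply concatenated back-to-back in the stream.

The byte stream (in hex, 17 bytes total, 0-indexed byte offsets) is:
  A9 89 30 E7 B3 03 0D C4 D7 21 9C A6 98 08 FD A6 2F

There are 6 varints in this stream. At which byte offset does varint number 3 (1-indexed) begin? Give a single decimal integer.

Answer: 6

Derivation:
  byte[0]=0xA9 cont=1 payload=0x29=41: acc |= 41<<0 -> acc=41 shift=7
  byte[1]=0x89 cont=1 payload=0x09=9: acc |= 9<<7 -> acc=1193 shift=14
  byte[2]=0x30 cont=0 payload=0x30=48: acc |= 48<<14 -> acc=787625 shift=21 [end]
Varint 1: bytes[0:3] = A9 89 30 -> value 787625 (3 byte(s))
  byte[3]=0xE7 cont=1 payload=0x67=103: acc |= 103<<0 -> acc=103 shift=7
  byte[4]=0xB3 cont=1 payload=0x33=51: acc |= 51<<7 -> acc=6631 shift=14
  byte[5]=0x03 cont=0 payload=0x03=3: acc |= 3<<14 -> acc=55783 shift=21 [end]
Varint 2: bytes[3:6] = E7 B3 03 -> value 55783 (3 byte(s))
  byte[6]=0x0D cont=0 payload=0x0D=13: acc |= 13<<0 -> acc=13 shift=7 [end]
Varint 3: bytes[6:7] = 0D -> value 13 (1 byte(s))
  byte[7]=0xC4 cont=1 payload=0x44=68: acc |= 68<<0 -> acc=68 shift=7
  byte[8]=0xD7 cont=1 payload=0x57=87: acc |= 87<<7 -> acc=11204 shift=14
  byte[9]=0x21 cont=0 payload=0x21=33: acc |= 33<<14 -> acc=551876 shift=21 [end]
Varint 4: bytes[7:10] = C4 D7 21 -> value 551876 (3 byte(s))
  byte[10]=0x9C cont=1 payload=0x1C=28: acc |= 28<<0 -> acc=28 shift=7
  byte[11]=0xA6 cont=1 payload=0x26=38: acc |= 38<<7 -> acc=4892 shift=14
  byte[12]=0x98 cont=1 payload=0x18=24: acc |= 24<<14 -> acc=398108 shift=21
  byte[13]=0x08 cont=0 payload=0x08=8: acc |= 8<<21 -> acc=17175324 shift=28 [end]
Varint 5: bytes[10:14] = 9C A6 98 08 -> value 17175324 (4 byte(s))
  byte[14]=0xFD cont=1 payload=0x7D=125: acc |= 125<<0 -> acc=125 shift=7
  byte[15]=0xA6 cont=1 payload=0x26=38: acc |= 38<<7 -> acc=4989 shift=14
  byte[16]=0x2F cont=0 payload=0x2F=47: acc |= 47<<14 -> acc=775037 shift=21 [end]
Varint 6: bytes[14:17] = FD A6 2F -> value 775037 (3 byte(s))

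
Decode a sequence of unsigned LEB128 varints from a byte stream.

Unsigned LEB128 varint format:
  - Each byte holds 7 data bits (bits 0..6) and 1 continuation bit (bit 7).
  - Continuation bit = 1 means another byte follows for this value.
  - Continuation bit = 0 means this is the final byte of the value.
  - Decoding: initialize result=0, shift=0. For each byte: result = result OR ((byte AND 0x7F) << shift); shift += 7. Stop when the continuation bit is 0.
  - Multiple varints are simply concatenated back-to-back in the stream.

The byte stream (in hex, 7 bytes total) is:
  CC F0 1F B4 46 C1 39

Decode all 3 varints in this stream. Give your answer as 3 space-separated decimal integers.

Answer: 522316 9012 7361

Derivation:
  byte[0]=0xCC cont=1 payload=0x4C=76: acc |= 76<<0 -> acc=76 shift=7
  byte[1]=0xF0 cont=1 payload=0x70=112: acc |= 112<<7 -> acc=14412 shift=14
  byte[2]=0x1F cont=0 payload=0x1F=31: acc |= 31<<14 -> acc=522316 shift=21 [end]
Varint 1: bytes[0:3] = CC F0 1F -> value 522316 (3 byte(s))
  byte[3]=0xB4 cont=1 payload=0x34=52: acc |= 52<<0 -> acc=52 shift=7
  byte[4]=0x46 cont=0 payload=0x46=70: acc |= 70<<7 -> acc=9012 shift=14 [end]
Varint 2: bytes[3:5] = B4 46 -> value 9012 (2 byte(s))
  byte[5]=0xC1 cont=1 payload=0x41=65: acc |= 65<<0 -> acc=65 shift=7
  byte[6]=0x39 cont=0 payload=0x39=57: acc |= 57<<7 -> acc=7361 shift=14 [end]
Varint 3: bytes[5:7] = C1 39 -> value 7361 (2 byte(s))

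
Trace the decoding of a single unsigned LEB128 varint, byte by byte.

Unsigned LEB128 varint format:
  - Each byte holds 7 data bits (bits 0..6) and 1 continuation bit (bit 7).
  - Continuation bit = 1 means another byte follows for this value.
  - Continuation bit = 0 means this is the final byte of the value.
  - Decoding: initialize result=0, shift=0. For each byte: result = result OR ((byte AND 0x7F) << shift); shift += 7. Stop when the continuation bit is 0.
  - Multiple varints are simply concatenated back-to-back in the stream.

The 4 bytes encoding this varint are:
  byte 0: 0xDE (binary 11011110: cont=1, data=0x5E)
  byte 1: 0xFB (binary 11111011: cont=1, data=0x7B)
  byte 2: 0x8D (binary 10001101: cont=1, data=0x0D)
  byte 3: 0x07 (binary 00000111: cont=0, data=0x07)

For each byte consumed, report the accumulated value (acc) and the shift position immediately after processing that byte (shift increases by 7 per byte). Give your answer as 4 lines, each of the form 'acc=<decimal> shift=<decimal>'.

Answer: acc=94 shift=7
acc=15838 shift=14
acc=228830 shift=21
acc=14908894 shift=28

Derivation:
byte 0=0xDE: payload=0x5E=94, contrib = 94<<0 = 94; acc -> 94, shift -> 7
byte 1=0xFB: payload=0x7B=123, contrib = 123<<7 = 15744; acc -> 15838, shift -> 14
byte 2=0x8D: payload=0x0D=13, contrib = 13<<14 = 212992; acc -> 228830, shift -> 21
byte 3=0x07: payload=0x07=7, contrib = 7<<21 = 14680064; acc -> 14908894, shift -> 28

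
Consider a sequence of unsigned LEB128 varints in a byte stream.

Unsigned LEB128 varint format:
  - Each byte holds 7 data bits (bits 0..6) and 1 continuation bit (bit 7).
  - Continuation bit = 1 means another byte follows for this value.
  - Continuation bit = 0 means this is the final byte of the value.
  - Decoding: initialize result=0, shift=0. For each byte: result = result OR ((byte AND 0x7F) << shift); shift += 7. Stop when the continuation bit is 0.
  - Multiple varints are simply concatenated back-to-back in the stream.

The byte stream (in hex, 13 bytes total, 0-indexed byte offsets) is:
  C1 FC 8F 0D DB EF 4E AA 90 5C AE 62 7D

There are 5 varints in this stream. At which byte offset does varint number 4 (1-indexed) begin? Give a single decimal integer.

Answer: 10

Derivation:
  byte[0]=0xC1 cont=1 payload=0x41=65: acc |= 65<<0 -> acc=65 shift=7
  byte[1]=0xFC cont=1 payload=0x7C=124: acc |= 124<<7 -> acc=15937 shift=14
  byte[2]=0x8F cont=1 payload=0x0F=15: acc |= 15<<14 -> acc=261697 shift=21
  byte[3]=0x0D cont=0 payload=0x0D=13: acc |= 13<<21 -> acc=27524673 shift=28 [end]
Varint 1: bytes[0:4] = C1 FC 8F 0D -> value 27524673 (4 byte(s))
  byte[4]=0xDB cont=1 payload=0x5B=91: acc |= 91<<0 -> acc=91 shift=7
  byte[5]=0xEF cont=1 payload=0x6F=111: acc |= 111<<7 -> acc=14299 shift=14
  byte[6]=0x4E cont=0 payload=0x4E=78: acc |= 78<<14 -> acc=1292251 shift=21 [end]
Varint 2: bytes[4:7] = DB EF 4E -> value 1292251 (3 byte(s))
  byte[7]=0xAA cont=1 payload=0x2A=42: acc |= 42<<0 -> acc=42 shift=7
  byte[8]=0x90 cont=1 payload=0x10=16: acc |= 16<<7 -> acc=2090 shift=14
  byte[9]=0x5C cont=0 payload=0x5C=92: acc |= 92<<14 -> acc=1509418 shift=21 [end]
Varint 3: bytes[7:10] = AA 90 5C -> value 1509418 (3 byte(s))
  byte[10]=0xAE cont=1 payload=0x2E=46: acc |= 46<<0 -> acc=46 shift=7
  byte[11]=0x62 cont=0 payload=0x62=98: acc |= 98<<7 -> acc=12590 shift=14 [end]
Varint 4: bytes[10:12] = AE 62 -> value 12590 (2 byte(s))
  byte[12]=0x7D cont=0 payload=0x7D=125: acc |= 125<<0 -> acc=125 shift=7 [end]
Varint 5: bytes[12:13] = 7D -> value 125 (1 byte(s))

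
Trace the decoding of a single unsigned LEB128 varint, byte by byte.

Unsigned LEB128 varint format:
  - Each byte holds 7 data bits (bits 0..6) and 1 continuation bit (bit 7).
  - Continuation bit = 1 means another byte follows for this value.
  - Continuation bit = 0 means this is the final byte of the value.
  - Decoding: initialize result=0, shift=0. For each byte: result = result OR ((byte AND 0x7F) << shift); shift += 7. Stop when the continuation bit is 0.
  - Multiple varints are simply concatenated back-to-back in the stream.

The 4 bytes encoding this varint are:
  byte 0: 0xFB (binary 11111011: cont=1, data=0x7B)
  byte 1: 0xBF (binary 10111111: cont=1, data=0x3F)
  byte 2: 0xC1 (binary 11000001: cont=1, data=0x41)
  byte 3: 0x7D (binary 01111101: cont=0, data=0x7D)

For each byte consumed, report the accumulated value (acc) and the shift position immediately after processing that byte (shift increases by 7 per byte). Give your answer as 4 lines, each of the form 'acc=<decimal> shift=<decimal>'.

byte 0=0xFB: payload=0x7B=123, contrib = 123<<0 = 123; acc -> 123, shift -> 7
byte 1=0xBF: payload=0x3F=63, contrib = 63<<7 = 8064; acc -> 8187, shift -> 14
byte 2=0xC1: payload=0x41=65, contrib = 65<<14 = 1064960; acc -> 1073147, shift -> 21
byte 3=0x7D: payload=0x7D=125, contrib = 125<<21 = 262144000; acc -> 263217147, shift -> 28

Answer: acc=123 shift=7
acc=8187 shift=14
acc=1073147 shift=21
acc=263217147 shift=28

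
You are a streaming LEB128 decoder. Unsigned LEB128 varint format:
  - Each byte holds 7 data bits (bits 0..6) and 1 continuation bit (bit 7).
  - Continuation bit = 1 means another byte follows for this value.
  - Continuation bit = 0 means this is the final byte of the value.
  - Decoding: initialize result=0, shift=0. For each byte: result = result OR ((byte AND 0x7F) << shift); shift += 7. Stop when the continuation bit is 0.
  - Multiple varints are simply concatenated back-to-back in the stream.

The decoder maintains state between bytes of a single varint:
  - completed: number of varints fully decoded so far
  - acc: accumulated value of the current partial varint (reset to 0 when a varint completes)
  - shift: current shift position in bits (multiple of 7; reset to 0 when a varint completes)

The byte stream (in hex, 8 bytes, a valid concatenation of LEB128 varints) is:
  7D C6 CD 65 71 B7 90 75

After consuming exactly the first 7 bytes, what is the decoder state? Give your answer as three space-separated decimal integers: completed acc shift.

byte[0]=0x7D cont=0 payload=0x7D: varint #1 complete (value=125); reset -> completed=1 acc=0 shift=0
byte[1]=0xC6 cont=1 payload=0x46: acc |= 70<<0 -> completed=1 acc=70 shift=7
byte[2]=0xCD cont=1 payload=0x4D: acc |= 77<<7 -> completed=1 acc=9926 shift=14
byte[3]=0x65 cont=0 payload=0x65: varint #2 complete (value=1664710); reset -> completed=2 acc=0 shift=0
byte[4]=0x71 cont=0 payload=0x71: varint #3 complete (value=113); reset -> completed=3 acc=0 shift=0
byte[5]=0xB7 cont=1 payload=0x37: acc |= 55<<0 -> completed=3 acc=55 shift=7
byte[6]=0x90 cont=1 payload=0x10: acc |= 16<<7 -> completed=3 acc=2103 shift=14

Answer: 3 2103 14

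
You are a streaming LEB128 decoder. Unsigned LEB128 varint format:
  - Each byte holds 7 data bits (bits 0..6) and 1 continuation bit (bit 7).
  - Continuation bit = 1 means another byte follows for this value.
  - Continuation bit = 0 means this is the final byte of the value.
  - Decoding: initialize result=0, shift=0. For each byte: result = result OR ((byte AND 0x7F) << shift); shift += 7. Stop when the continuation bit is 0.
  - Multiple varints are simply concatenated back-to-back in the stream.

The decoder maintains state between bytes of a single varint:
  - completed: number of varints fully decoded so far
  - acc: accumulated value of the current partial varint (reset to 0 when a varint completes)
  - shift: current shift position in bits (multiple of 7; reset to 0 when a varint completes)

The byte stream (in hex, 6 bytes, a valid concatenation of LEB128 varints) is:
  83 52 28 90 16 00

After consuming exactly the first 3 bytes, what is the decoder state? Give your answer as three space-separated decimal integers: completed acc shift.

byte[0]=0x83 cont=1 payload=0x03: acc |= 3<<0 -> completed=0 acc=3 shift=7
byte[1]=0x52 cont=0 payload=0x52: varint #1 complete (value=10499); reset -> completed=1 acc=0 shift=0
byte[2]=0x28 cont=0 payload=0x28: varint #2 complete (value=40); reset -> completed=2 acc=0 shift=0

Answer: 2 0 0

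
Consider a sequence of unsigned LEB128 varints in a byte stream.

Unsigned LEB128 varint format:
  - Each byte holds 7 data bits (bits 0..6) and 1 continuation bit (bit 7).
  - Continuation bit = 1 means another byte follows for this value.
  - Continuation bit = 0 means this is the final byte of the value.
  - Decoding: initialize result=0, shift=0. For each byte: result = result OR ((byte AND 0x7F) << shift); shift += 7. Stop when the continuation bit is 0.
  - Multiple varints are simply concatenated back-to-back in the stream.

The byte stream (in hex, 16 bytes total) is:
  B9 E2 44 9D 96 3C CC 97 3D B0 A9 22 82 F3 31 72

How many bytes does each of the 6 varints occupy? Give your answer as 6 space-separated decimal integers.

Answer: 3 3 3 3 3 1

Derivation:
  byte[0]=0xB9 cont=1 payload=0x39=57: acc |= 57<<0 -> acc=57 shift=7
  byte[1]=0xE2 cont=1 payload=0x62=98: acc |= 98<<7 -> acc=12601 shift=14
  byte[2]=0x44 cont=0 payload=0x44=68: acc |= 68<<14 -> acc=1126713 shift=21 [end]
Varint 1: bytes[0:3] = B9 E2 44 -> value 1126713 (3 byte(s))
  byte[3]=0x9D cont=1 payload=0x1D=29: acc |= 29<<0 -> acc=29 shift=7
  byte[4]=0x96 cont=1 payload=0x16=22: acc |= 22<<7 -> acc=2845 shift=14
  byte[5]=0x3C cont=0 payload=0x3C=60: acc |= 60<<14 -> acc=985885 shift=21 [end]
Varint 2: bytes[3:6] = 9D 96 3C -> value 985885 (3 byte(s))
  byte[6]=0xCC cont=1 payload=0x4C=76: acc |= 76<<0 -> acc=76 shift=7
  byte[7]=0x97 cont=1 payload=0x17=23: acc |= 23<<7 -> acc=3020 shift=14
  byte[8]=0x3D cont=0 payload=0x3D=61: acc |= 61<<14 -> acc=1002444 shift=21 [end]
Varint 3: bytes[6:9] = CC 97 3D -> value 1002444 (3 byte(s))
  byte[9]=0xB0 cont=1 payload=0x30=48: acc |= 48<<0 -> acc=48 shift=7
  byte[10]=0xA9 cont=1 payload=0x29=41: acc |= 41<<7 -> acc=5296 shift=14
  byte[11]=0x22 cont=0 payload=0x22=34: acc |= 34<<14 -> acc=562352 shift=21 [end]
Varint 4: bytes[9:12] = B0 A9 22 -> value 562352 (3 byte(s))
  byte[12]=0x82 cont=1 payload=0x02=2: acc |= 2<<0 -> acc=2 shift=7
  byte[13]=0xF3 cont=1 payload=0x73=115: acc |= 115<<7 -> acc=14722 shift=14
  byte[14]=0x31 cont=0 payload=0x31=49: acc |= 49<<14 -> acc=817538 shift=21 [end]
Varint 5: bytes[12:15] = 82 F3 31 -> value 817538 (3 byte(s))
  byte[15]=0x72 cont=0 payload=0x72=114: acc |= 114<<0 -> acc=114 shift=7 [end]
Varint 6: bytes[15:16] = 72 -> value 114 (1 byte(s))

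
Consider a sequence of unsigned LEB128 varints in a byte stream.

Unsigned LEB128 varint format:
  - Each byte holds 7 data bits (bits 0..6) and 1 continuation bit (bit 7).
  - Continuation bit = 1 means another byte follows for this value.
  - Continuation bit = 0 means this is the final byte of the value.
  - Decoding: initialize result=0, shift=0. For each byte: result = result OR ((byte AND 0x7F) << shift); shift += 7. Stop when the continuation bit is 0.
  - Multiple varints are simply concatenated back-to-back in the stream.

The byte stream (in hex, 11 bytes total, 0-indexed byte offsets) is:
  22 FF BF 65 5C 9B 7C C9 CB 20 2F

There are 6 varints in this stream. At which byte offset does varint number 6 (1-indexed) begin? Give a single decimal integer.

  byte[0]=0x22 cont=0 payload=0x22=34: acc |= 34<<0 -> acc=34 shift=7 [end]
Varint 1: bytes[0:1] = 22 -> value 34 (1 byte(s))
  byte[1]=0xFF cont=1 payload=0x7F=127: acc |= 127<<0 -> acc=127 shift=7
  byte[2]=0xBF cont=1 payload=0x3F=63: acc |= 63<<7 -> acc=8191 shift=14
  byte[3]=0x65 cont=0 payload=0x65=101: acc |= 101<<14 -> acc=1662975 shift=21 [end]
Varint 2: bytes[1:4] = FF BF 65 -> value 1662975 (3 byte(s))
  byte[4]=0x5C cont=0 payload=0x5C=92: acc |= 92<<0 -> acc=92 shift=7 [end]
Varint 3: bytes[4:5] = 5C -> value 92 (1 byte(s))
  byte[5]=0x9B cont=1 payload=0x1B=27: acc |= 27<<0 -> acc=27 shift=7
  byte[6]=0x7C cont=0 payload=0x7C=124: acc |= 124<<7 -> acc=15899 shift=14 [end]
Varint 4: bytes[5:7] = 9B 7C -> value 15899 (2 byte(s))
  byte[7]=0xC9 cont=1 payload=0x49=73: acc |= 73<<0 -> acc=73 shift=7
  byte[8]=0xCB cont=1 payload=0x4B=75: acc |= 75<<7 -> acc=9673 shift=14
  byte[9]=0x20 cont=0 payload=0x20=32: acc |= 32<<14 -> acc=533961 shift=21 [end]
Varint 5: bytes[7:10] = C9 CB 20 -> value 533961 (3 byte(s))
  byte[10]=0x2F cont=0 payload=0x2F=47: acc |= 47<<0 -> acc=47 shift=7 [end]
Varint 6: bytes[10:11] = 2F -> value 47 (1 byte(s))

Answer: 10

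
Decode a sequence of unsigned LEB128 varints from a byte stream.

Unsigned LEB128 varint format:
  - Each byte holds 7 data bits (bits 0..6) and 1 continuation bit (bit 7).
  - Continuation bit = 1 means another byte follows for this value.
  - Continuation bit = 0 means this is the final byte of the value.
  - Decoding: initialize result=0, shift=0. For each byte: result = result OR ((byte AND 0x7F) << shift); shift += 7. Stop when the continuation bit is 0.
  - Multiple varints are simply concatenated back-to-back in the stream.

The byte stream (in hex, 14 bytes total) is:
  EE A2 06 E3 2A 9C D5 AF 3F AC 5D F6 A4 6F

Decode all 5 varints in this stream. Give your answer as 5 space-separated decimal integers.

Answer: 102766 5475 132901532 11948 1823350

Derivation:
  byte[0]=0xEE cont=1 payload=0x6E=110: acc |= 110<<0 -> acc=110 shift=7
  byte[1]=0xA2 cont=1 payload=0x22=34: acc |= 34<<7 -> acc=4462 shift=14
  byte[2]=0x06 cont=0 payload=0x06=6: acc |= 6<<14 -> acc=102766 shift=21 [end]
Varint 1: bytes[0:3] = EE A2 06 -> value 102766 (3 byte(s))
  byte[3]=0xE3 cont=1 payload=0x63=99: acc |= 99<<0 -> acc=99 shift=7
  byte[4]=0x2A cont=0 payload=0x2A=42: acc |= 42<<7 -> acc=5475 shift=14 [end]
Varint 2: bytes[3:5] = E3 2A -> value 5475 (2 byte(s))
  byte[5]=0x9C cont=1 payload=0x1C=28: acc |= 28<<0 -> acc=28 shift=7
  byte[6]=0xD5 cont=1 payload=0x55=85: acc |= 85<<7 -> acc=10908 shift=14
  byte[7]=0xAF cont=1 payload=0x2F=47: acc |= 47<<14 -> acc=780956 shift=21
  byte[8]=0x3F cont=0 payload=0x3F=63: acc |= 63<<21 -> acc=132901532 shift=28 [end]
Varint 3: bytes[5:9] = 9C D5 AF 3F -> value 132901532 (4 byte(s))
  byte[9]=0xAC cont=1 payload=0x2C=44: acc |= 44<<0 -> acc=44 shift=7
  byte[10]=0x5D cont=0 payload=0x5D=93: acc |= 93<<7 -> acc=11948 shift=14 [end]
Varint 4: bytes[9:11] = AC 5D -> value 11948 (2 byte(s))
  byte[11]=0xF6 cont=1 payload=0x76=118: acc |= 118<<0 -> acc=118 shift=7
  byte[12]=0xA4 cont=1 payload=0x24=36: acc |= 36<<7 -> acc=4726 shift=14
  byte[13]=0x6F cont=0 payload=0x6F=111: acc |= 111<<14 -> acc=1823350 shift=21 [end]
Varint 5: bytes[11:14] = F6 A4 6F -> value 1823350 (3 byte(s))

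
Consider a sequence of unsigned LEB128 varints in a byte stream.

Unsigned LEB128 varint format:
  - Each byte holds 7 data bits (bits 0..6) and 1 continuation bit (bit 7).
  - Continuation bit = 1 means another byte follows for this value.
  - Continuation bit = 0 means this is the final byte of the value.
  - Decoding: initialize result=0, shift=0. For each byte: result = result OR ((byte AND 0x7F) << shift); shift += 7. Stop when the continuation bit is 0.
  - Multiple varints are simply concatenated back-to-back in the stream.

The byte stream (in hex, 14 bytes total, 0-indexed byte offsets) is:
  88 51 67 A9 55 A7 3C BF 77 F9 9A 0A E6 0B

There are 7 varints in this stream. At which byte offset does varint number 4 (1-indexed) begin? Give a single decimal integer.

Answer: 5

Derivation:
  byte[0]=0x88 cont=1 payload=0x08=8: acc |= 8<<0 -> acc=8 shift=7
  byte[1]=0x51 cont=0 payload=0x51=81: acc |= 81<<7 -> acc=10376 shift=14 [end]
Varint 1: bytes[0:2] = 88 51 -> value 10376 (2 byte(s))
  byte[2]=0x67 cont=0 payload=0x67=103: acc |= 103<<0 -> acc=103 shift=7 [end]
Varint 2: bytes[2:3] = 67 -> value 103 (1 byte(s))
  byte[3]=0xA9 cont=1 payload=0x29=41: acc |= 41<<0 -> acc=41 shift=7
  byte[4]=0x55 cont=0 payload=0x55=85: acc |= 85<<7 -> acc=10921 shift=14 [end]
Varint 3: bytes[3:5] = A9 55 -> value 10921 (2 byte(s))
  byte[5]=0xA7 cont=1 payload=0x27=39: acc |= 39<<0 -> acc=39 shift=7
  byte[6]=0x3C cont=0 payload=0x3C=60: acc |= 60<<7 -> acc=7719 shift=14 [end]
Varint 4: bytes[5:7] = A7 3C -> value 7719 (2 byte(s))
  byte[7]=0xBF cont=1 payload=0x3F=63: acc |= 63<<0 -> acc=63 shift=7
  byte[8]=0x77 cont=0 payload=0x77=119: acc |= 119<<7 -> acc=15295 shift=14 [end]
Varint 5: bytes[7:9] = BF 77 -> value 15295 (2 byte(s))
  byte[9]=0xF9 cont=1 payload=0x79=121: acc |= 121<<0 -> acc=121 shift=7
  byte[10]=0x9A cont=1 payload=0x1A=26: acc |= 26<<7 -> acc=3449 shift=14
  byte[11]=0x0A cont=0 payload=0x0A=10: acc |= 10<<14 -> acc=167289 shift=21 [end]
Varint 6: bytes[9:12] = F9 9A 0A -> value 167289 (3 byte(s))
  byte[12]=0xE6 cont=1 payload=0x66=102: acc |= 102<<0 -> acc=102 shift=7
  byte[13]=0x0B cont=0 payload=0x0B=11: acc |= 11<<7 -> acc=1510 shift=14 [end]
Varint 7: bytes[12:14] = E6 0B -> value 1510 (2 byte(s))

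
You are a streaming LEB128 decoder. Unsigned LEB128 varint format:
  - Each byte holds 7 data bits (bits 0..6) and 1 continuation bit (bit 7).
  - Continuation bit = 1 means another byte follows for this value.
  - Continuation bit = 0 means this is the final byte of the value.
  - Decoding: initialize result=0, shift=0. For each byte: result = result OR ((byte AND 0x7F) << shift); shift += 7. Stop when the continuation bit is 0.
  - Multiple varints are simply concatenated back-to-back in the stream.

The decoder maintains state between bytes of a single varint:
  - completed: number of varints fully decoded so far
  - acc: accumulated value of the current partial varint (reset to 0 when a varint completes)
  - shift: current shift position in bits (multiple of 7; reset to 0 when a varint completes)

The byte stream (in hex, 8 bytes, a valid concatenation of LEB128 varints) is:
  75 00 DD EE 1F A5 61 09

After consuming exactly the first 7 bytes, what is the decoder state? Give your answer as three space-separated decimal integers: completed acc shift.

byte[0]=0x75 cont=0 payload=0x75: varint #1 complete (value=117); reset -> completed=1 acc=0 shift=0
byte[1]=0x00 cont=0 payload=0x00: varint #2 complete (value=0); reset -> completed=2 acc=0 shift=0
byte[2]=0xDD cont=1 payload=0x5D: acc |= 93<<0 -> completed=2 acc=93 shift=7
byte[3]=0xEE cont=1 payload=0x6E: acc |= 110<<7 -> completed=2 acc=14173 shift=14
byte[4]=0x1F cont=0 payload=0x1F: varint #3 complete (value=522077); reset -> completed=3 acc=0 shift=0
byte[5]=0xA5 cont=1 payload=0x25: acc |= 37<<0 -> completed=3 acc=37 shift=7
byte[6]=0x61 cont=0 payload=0x61: varint #4 complete (value=12453); reset -> completed=4 acc=0 shift=0

Answer: 4 0 0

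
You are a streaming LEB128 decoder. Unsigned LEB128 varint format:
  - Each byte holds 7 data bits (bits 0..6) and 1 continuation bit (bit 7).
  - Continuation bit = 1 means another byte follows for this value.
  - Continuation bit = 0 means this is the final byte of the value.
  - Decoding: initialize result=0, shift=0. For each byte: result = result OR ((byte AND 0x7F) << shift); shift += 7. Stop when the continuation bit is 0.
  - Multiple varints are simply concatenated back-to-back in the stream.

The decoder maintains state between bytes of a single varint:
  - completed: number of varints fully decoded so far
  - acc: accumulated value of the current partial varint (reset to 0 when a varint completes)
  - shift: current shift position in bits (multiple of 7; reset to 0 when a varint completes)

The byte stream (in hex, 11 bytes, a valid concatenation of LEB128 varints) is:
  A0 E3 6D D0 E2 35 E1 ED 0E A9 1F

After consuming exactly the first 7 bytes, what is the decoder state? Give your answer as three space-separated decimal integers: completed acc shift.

byte[0]=0xA0 cont=1 payload=0x20: acc |= 32<<0 -> completed=0 acc=32 shift=7
byte[1]=0xE3 cont=1 payload=0x63: acc |= 99<<7 -> completed=0 acc=12704 shift=14
byte[2]=0x6D cont=0 payload=0x6D: varint #1 complete (value=1798560); reset -> completed=1 acc=0 shift=0
byte[3]=0xD0 cont=1 payload=0x50: acc |= 80<<0 -> completed=1 acc=80 shift=7
byte[4]=0xE2 cont=1 payload=0x62: acc |= 98<<7 -> completed=1 acc=12624 shift=14
byte[5]=0x35 cont=0 payload=0x35: varint #2 complete (value=880976); reset -> completed=2 acc=0 shift=0
byte[6]=0xE1 cont=1 payload=0x61: acc |= 97<<0 -> completed=2 acc=97 shift=7

Answer: 2 97 7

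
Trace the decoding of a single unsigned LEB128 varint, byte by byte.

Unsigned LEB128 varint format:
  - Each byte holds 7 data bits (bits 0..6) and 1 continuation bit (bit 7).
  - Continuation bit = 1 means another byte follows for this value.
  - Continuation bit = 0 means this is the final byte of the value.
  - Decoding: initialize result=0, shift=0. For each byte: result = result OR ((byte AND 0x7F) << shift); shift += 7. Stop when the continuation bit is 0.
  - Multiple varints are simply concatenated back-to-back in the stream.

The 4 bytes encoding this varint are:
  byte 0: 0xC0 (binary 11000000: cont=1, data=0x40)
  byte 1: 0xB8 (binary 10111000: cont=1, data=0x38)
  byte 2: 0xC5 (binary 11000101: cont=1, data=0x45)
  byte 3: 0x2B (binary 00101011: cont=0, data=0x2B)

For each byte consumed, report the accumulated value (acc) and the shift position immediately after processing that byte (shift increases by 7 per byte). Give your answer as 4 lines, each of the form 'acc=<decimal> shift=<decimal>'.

byte 0=0xC0: payload=0x40=64, contrib = 64<<0 = 64; acc -> 64, shift -> 7
byte 1=0xB8: payload=0x38=56, contrib = 56<<7 = 7168; acc -> 7232, shift -> 14
byte 2=0xC5: payload=0x45=69, contrib = 69<<14 = 1130496; acc -> 1137728, shift -> 21
byte 3=0x2B: payload=0x2B=43, contrib = 43<<21 = 90177536; acc -> 91315264, shift -> 28

Answer: acc=64 shift=7
acc=7232 shift=14
acc=1137728 shift=21
acc=91315264 shift=28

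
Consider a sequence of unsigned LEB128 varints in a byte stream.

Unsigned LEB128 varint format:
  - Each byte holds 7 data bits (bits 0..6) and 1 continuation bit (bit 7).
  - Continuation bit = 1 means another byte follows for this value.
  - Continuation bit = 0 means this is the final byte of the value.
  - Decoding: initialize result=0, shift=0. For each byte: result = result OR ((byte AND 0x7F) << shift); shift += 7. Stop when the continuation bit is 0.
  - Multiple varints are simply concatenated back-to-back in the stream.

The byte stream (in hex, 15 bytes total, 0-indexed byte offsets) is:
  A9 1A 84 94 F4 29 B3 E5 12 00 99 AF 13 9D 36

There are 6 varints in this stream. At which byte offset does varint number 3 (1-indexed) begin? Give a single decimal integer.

  byte[0]=0xA9 cont=1 payload=0x29=41: acc |= 41<<0 -> acc=41 shift=7
  byte[1]=0x1A cont=0 payload=0x1A=26: acc |= 26<<7 -> acc=3369 shift=14 [end]
Varint 1: bytes[0:2] = A9 1A -> value 3369 (2 byte(s))
  byte[2]=0x84 cont=1 payload=0x04=4: acc |= 4<<0 -> acc=4 shift=7
  byte[3]=0x94 cont=1 payload=0x14=20: acc |= 20<<7 -> acc=2564 shift=14
  byte[4]=0xF4 cont=1 payload=0x74=116: acc |= 116<<14 -> acc=1903108 shift=21
  byte[5]=0x29 cont=0 payload=0x29=41: acc |= 41<<21 -> acc=87886340 shift=28 [end]
Varint 2: bytes[2:6] = 84 94 F4 29 -> value 87886340 (4 byte(s))
  byte[6]=0xB3 cont=1 payload=0x33=51: acc |= 51<<0 -> acc=51 shift=7
  byte[7]=0xE5 cont=1 payload=0x65=101: acc |= 101<<7 -> acc=12979 shift=14
  byte[8]=0x12 cont=0 payload=0x12=18: acc |= 18<<14 -> acc=307891 shift=21 [end]
Varint 3: bytes[6:9] = B3 E5 12 -> value 307891 (3 byte(s))
  byte[9]=0x00 cont=0 payload=0x00=0: acc |= 0<<0 -> acc=0 shift=7 [end]
Varint 4: bytes[9:10] = 00 -> value 0 (1 byte(s))
  byte[10]=0x99 cont=1 payload=0x19=25: acc |= 25<<0 -> acc=25 shift=7
  byte[11]=0xAF cont=1 payload=0x2F=47: acc |= 47<<7 -> acc=6041 shift=14
  byte[12]=0x13 cont=0 payload=0x13=19: acc |= 19<<14 -> acc=317337 shift=21 [end]
Varint 5: bytes[10:13] = 99 AF 13 -> value 317337 (3 byte(s))
  byte[13]=0x9D cont=1 payload=0x1D=29: acc |= 29<<0 -> acc=29 shift=7
  byte[14]=0x36 cont=0 payload=0x36=54: acc |= 54<<7 -> acc=6941 shift=14 [end]
Varint 6: bytes[13:15] = 9D 36 -> value 6941 (2 byte(s))

Answer: 6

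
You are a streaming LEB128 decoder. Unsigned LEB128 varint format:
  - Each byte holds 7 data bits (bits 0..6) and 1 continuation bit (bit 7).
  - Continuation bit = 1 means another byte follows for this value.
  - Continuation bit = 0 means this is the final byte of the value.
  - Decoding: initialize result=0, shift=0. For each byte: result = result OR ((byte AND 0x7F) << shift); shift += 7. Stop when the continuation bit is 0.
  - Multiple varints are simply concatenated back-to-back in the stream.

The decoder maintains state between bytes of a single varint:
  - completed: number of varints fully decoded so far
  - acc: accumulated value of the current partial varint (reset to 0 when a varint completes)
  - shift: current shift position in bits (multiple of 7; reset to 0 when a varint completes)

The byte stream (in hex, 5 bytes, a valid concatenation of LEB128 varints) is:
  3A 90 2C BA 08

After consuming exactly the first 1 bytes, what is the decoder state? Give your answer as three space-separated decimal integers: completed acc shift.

Answer: 1 0 0

Derivation:
byte[0]=0x3A cont=0 payload=0x3A: varint #1 complete (value=58); reset -> completed=1 acc=0 shift=0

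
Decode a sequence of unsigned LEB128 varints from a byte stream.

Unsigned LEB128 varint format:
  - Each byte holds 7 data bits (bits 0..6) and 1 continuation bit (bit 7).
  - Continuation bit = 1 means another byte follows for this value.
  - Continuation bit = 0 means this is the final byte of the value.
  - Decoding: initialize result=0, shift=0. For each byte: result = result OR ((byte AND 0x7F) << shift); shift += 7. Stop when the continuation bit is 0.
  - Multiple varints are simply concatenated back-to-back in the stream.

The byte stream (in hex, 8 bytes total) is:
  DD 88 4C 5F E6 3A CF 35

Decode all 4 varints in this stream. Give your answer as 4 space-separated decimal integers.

Answer: 1246301 95 7526 6863

Derivation:
  byte[0]=0xDD cont=1 payload=0x5D=93: acc |= 93<<0 -> acc=93 shift=7
  byte[1]=0x88 cont=1 payload=0x08=8: acc |= 8<<7 -> acc=1117 shift=14
  byte[2]=0x4C cont=0 payload=0x4C=76: acc |= 76<<14 -> acc=1246301 shift=21 [end]
Varint 1: bytes[0:3] = DD 88 4C -> value 1246301 (3 byte(s))
  byte[3]=0x5F cont=0 payload=0x5F=95: acc |= 95<<0 -> acc=95 shift=7 [end]
Varint 2: bytes[3:4] = 5F -> value 95 (1 byte(s))
  byte[4]=0xE6 cont=1 payload=0x66=102: acc |= 102<<0 -> acc=102 shift=7
  byte[5]=0x3A cont=0 payload=0x3A=58: acc |= 58<<7 -> acc=7526 shift=14 [end]
Varint 3: bytes[4:6] = E6 3A -> value 7526 (2 byte(s))
  byte[6]=0xCF cont=1 payload=0x4F=79: acc |= 79<<0 -> acc=79 shift=7
  byte[7]=0x35 cont=0 payload=0x35=53: acc |= 53<<7 -> acc=6863 shift=14 [end]
Varint 4: bytes[6:8] = CF 35 -> value 6863 (2 byte(s))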